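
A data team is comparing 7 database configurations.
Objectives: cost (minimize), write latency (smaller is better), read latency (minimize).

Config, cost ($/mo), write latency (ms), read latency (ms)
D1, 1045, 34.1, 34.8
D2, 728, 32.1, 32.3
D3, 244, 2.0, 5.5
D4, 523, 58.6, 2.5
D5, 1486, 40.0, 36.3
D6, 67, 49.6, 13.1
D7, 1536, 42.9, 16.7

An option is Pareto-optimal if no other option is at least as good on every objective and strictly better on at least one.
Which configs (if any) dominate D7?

D3

D3: cost 244≤1536, write latency 2.0≤42.9, read latency 5.5≤16.7 — dominates D7.
Others (D1, D2, D4, D5, D6) are each worse than D7 on at least one objective.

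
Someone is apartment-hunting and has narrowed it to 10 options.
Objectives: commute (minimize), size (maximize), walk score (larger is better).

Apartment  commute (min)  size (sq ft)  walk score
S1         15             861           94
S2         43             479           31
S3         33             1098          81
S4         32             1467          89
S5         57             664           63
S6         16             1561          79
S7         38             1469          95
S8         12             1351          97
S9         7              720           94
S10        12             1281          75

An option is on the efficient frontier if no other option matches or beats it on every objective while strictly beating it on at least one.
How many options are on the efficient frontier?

S1: dominated by S8 (commute 12≤15, size 1351≥861, walk score 97≥94).
S2: dominated by S1 (commute 15≤43, size 861≥479, walk score 94≥31).
S3: dominated by S4 (commute 32≤33, size 1467≥1098, walk score 89≥81).
S4: not dominated.
S5: dominated by S1 (commute 15≤57, size 861≥664, walk score 94≥63).
S6: not dominated (best size).
S7: not dominated.
S8: not dominated (best walk score).
S9: not dominated (best commute).
S10: dominated by S8 (commute 12≤12, size 1351≥1281, walk score 97≥75).
Pareto-optimal: S4, S6, S7, S8, S9 → 5.

5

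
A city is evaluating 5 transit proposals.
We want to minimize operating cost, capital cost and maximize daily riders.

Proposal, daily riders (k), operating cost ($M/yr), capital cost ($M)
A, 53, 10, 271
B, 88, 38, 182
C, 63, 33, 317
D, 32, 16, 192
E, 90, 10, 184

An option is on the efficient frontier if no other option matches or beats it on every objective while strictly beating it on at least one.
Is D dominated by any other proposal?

Yes

E vs D: daily riders 90≥32, operating cost 10≤16, capital cost 184≤192 — E is at least as good on every objective and strictly better on at least one, so E dominates D.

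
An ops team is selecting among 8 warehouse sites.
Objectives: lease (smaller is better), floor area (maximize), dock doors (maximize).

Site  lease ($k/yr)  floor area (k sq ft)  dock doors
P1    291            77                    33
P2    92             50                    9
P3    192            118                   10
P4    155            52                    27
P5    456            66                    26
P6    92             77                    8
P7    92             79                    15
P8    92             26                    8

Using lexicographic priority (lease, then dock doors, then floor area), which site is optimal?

P7

First minimize lease: best is 92, kept {P2, P6, P7, P8}.
Then maximize dock doors: best is 15, kept {P7}.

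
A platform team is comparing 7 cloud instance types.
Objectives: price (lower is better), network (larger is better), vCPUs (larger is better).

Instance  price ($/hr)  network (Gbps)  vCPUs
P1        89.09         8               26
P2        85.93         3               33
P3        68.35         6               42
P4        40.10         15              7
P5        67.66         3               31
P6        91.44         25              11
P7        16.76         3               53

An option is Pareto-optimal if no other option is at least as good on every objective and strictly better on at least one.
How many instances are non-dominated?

P1: not dominated.
P2: dominated by P3 (price 68.35≤85.93, network 6≥3, vCPUs 42≥33).
P3: not dominated.
P4: not dominated.
P5: dominated by P7 (price 16.76≤67.66, network 3≥3, vCPUs 53≥31).
P6: not dominated (best network).
P7: not dominated (best price).
Pareto-optimal: P1, P3, P4, P6, P7 → 5.

5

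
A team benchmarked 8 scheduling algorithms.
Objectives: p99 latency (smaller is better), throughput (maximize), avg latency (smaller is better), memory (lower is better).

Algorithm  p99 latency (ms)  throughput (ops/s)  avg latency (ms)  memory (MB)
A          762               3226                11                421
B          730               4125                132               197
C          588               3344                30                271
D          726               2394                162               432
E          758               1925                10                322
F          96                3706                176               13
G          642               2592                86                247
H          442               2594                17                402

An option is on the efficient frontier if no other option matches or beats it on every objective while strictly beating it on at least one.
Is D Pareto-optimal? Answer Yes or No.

No

C vs D: p99 latency 588≤726, throughput 3344≥2394, avg latency 30≤162, memory 271≤432 — C is at least as good on every objective and strictly better on at least one, so C dominates D.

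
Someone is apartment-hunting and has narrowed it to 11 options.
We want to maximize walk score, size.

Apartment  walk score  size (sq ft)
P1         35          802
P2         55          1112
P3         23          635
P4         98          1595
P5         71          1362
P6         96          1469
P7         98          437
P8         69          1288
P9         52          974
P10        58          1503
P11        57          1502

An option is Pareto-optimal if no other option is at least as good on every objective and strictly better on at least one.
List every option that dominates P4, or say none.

P1: worse on walk score (35 vs 98).
P2: worse on walk score (55 vs 98).
P3: worse on walk score (23 vs 98).
P5: worse on walk score (71 vs 98).
P6: worse on walk score (96 vs 98).
P7: worse on size (437 vs 1595).
P8: worse on walk score (69 vs 98).
P9: worse on walk score (52 vs 98).
P10: worse on walk score (58 vs 98).
P11: worse on walk score (57 vs 98).
No option dominates P4.

none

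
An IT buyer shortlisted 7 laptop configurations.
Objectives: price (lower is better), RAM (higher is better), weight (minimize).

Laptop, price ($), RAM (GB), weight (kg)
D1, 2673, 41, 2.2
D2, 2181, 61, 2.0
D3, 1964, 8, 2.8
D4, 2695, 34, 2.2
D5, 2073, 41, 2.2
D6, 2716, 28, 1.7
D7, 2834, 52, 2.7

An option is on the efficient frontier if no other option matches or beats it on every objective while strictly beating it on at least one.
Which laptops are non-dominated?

D2, D3, D5, D6

D1: dominated by D2 (price 2181≤2673, RAM 61≥41, weight 2.0≤2.2).
D2: not dominated (best RAM).
D3: not dominated (best price).
D4: dominated by D1 (price 2673≤2695, RAM 41≥34, weight 2.2≤2.2).
D5: not dominated.
D6: not dominated (best weight).
D7: dominated by D2 (price 2181≤2834, RAM 61≥52, weight 2.0≤2.7).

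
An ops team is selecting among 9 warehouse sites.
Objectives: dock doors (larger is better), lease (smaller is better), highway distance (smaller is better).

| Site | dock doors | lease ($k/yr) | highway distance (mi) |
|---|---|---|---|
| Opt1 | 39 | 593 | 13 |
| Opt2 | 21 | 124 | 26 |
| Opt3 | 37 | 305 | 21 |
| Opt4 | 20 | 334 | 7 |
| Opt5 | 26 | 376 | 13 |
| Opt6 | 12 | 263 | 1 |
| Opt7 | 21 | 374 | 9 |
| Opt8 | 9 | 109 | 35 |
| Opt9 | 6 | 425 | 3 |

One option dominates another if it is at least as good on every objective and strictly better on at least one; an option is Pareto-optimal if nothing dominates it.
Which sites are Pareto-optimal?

Opt1, Opt2, Opt3, Opt4, Opt5, Opt6, Opt7, Opt8

Opt1: not dominated (best dock doors).
Opt2: not dominated.
Opt3: not dominated.
Opt4: not dominated.
Opt5: not dominated.
Opt6: not dominated (best highway distance).
Opt7: not dominated.
Opt8: not dominated (best lease).
Opt9: dominated by Opt6 (dock doors 12≥6, lease 263≤425, highway distance 1≤3).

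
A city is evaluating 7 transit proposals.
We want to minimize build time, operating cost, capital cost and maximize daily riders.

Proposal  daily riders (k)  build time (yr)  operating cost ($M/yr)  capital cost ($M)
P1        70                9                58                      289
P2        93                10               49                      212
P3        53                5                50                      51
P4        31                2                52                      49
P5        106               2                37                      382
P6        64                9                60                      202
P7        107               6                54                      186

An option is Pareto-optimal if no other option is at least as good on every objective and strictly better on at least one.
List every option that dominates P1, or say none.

P7: daily riders 107≥70, build time 6≤9, operating cost 54≤58, capital cost 186≤289 — dominates P1.
Others (P2, P3, P4, P5, P6) are each worse than P1 on at least one objective.

P7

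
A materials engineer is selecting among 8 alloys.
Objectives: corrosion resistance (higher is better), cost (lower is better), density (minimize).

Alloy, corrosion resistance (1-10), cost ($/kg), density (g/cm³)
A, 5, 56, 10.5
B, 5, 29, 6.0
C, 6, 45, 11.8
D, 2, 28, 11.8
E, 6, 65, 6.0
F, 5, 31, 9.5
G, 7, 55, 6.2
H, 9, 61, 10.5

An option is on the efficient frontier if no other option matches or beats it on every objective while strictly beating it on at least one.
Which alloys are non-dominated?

A: dominated by B (corrosion resistance 5≥5, cost 29≤56, density 6.0≤10.5).
B: not dominated.
C: not dominated.
D: not dominated (best cost).
E: not dominated.
F: dominated by B (corrosion resistance 5≥5, cost 29≤31, density 6.0≤9.5).
G: not dominated.
H: not dominated (best corrosion resistance).

B, C, D, E, G, H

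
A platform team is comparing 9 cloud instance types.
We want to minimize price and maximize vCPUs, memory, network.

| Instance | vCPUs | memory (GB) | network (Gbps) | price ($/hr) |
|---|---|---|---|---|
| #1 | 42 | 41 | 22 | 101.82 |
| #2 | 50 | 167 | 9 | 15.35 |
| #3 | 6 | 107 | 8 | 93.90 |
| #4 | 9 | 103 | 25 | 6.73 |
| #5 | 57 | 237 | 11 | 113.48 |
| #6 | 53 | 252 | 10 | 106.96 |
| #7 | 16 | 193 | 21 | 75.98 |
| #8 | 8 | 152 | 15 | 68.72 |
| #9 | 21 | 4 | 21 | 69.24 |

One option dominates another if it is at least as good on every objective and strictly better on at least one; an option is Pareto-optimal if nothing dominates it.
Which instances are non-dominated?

#1, #2, #4, #5, #6, #7, #8, #9

#1: not dominated.
#2: not dominated.
#3: dominated by #2 (vCPUs 50≥6, memory 167≥107, network 9≥8, price 15.35≤93.90).
#4: not dominated (best network).
#5: not dominated (best vCPUs).
#6: not dominated (best memory).
#7: not dominated.
#8: not dominated.
#9: not dominated.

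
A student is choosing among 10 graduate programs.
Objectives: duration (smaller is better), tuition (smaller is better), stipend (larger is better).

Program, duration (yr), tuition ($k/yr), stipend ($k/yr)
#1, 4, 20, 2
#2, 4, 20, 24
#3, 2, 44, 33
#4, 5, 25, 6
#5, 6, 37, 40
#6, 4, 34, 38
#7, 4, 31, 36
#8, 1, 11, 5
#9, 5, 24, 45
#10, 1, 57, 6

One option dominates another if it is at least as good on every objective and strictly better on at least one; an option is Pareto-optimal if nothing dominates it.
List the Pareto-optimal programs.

#2, #3, #6, #7, #8, #9, #10

#1: dominated by #2 (duration 4≤4, tuition 20≤20, stipend 24≥2).
#2: not dominated.
#3: not dominated.
#4: dominated by #2 (duration 4≤5, tuition 20≤25, stipend 24≥6).
#5: dominated by #9 (duration 5≤6, tuition 24≤37, stipend 45≥40).
#6: not dominated.
#7: not dominated.
#8: not dominated (best tuition).
#9: not dominated (best stipend).
#10: not dominated.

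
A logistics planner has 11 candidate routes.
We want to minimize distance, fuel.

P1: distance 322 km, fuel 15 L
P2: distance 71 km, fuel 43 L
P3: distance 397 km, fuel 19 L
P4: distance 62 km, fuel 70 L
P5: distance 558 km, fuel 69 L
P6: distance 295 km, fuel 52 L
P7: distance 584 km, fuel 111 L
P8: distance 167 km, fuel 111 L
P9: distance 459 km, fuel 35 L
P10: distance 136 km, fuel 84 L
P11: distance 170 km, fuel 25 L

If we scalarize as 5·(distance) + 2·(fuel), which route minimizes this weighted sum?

P2

P1: 5·322 + 2·15 = 1640
P2: 5·71 + 2·43 = 441
P3: 5·397 + 2·19 = 2023
P4: 5·62 + 2·70 = 450
P5: 5·558 + 2·69 = 2928
P6: 5·295 + 2·52 = 1579
P7: 5·584 + 2·111 = 3142
P8: 5·167 + 2·111 = 1057
P9: 5·459 + 2·35 = 2365
P10: 5·136 + 2·84 = 848
P11: 5·170 + 2·25 = 900
Lowest: P2 at 441.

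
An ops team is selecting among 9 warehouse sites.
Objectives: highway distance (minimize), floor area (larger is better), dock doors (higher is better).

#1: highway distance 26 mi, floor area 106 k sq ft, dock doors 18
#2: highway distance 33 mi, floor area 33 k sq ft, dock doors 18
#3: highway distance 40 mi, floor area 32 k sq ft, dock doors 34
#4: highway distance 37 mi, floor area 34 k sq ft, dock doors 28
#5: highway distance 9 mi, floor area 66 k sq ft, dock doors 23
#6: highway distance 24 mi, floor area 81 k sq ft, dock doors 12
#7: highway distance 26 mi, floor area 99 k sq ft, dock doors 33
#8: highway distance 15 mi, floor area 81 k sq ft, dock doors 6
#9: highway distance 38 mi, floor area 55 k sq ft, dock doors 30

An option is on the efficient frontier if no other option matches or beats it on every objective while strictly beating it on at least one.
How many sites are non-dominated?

#1: not dominated (best floor area).
#2: dominated by #1 (highway distance 26≤33, floor area 106≥33, dock doors 18≥18).
#3: not dominated (best dock doors).
#4: dominated by #7 (highway distance 26≤37, floor area 99≥34, dock doors 33≥28).
#5: not dominated (best highway distance).
#6: not dominated.
#7: not dominated.
#8: not dominated.
#9: dominated by #7 (highway distance 26≤38, floor area 99≥55, dock doors 33≥30).
Pareto-optimal: #1, #3, #5, #6, #7, #8 → 6.

6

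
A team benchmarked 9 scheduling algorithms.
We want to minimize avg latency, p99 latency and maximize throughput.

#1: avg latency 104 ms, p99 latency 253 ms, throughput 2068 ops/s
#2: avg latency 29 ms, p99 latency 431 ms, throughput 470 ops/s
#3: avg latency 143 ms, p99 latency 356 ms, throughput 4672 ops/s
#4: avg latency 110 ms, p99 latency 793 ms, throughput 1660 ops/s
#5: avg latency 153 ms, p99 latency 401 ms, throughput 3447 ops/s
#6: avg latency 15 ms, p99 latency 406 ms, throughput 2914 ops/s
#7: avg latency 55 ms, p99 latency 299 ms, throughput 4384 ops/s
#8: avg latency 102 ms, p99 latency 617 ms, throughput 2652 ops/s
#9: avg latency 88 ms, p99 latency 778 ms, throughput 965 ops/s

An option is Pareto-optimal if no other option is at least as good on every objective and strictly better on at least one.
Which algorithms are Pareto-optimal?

#1, #3, #6, #7

#1: not dominated (best p99 latency).
#2: dominated by #6 (avg latency 15≤29, p99 latency 406≤431, throughput 2914≥470).
#3: not dominated (best throughput).
#4: dominated by #1 (avg latency 104≤110, p99 latency 253≤793, throughput 2068≥1660).
#5: dominated by #3 (avg latency 143≤153, p99 latency 356≤401, throughput 4672≥3447).
#6: not dominated (best avg latency).
#7: not dominated.
#8: dominated by #6 (avg latency 15≤102, p99 latency 406≤617, throughput 2914≥2652).
#9: dominated by #6 (avg latency 15≤88, p99 latency 406≤778, throughput 2914≥965).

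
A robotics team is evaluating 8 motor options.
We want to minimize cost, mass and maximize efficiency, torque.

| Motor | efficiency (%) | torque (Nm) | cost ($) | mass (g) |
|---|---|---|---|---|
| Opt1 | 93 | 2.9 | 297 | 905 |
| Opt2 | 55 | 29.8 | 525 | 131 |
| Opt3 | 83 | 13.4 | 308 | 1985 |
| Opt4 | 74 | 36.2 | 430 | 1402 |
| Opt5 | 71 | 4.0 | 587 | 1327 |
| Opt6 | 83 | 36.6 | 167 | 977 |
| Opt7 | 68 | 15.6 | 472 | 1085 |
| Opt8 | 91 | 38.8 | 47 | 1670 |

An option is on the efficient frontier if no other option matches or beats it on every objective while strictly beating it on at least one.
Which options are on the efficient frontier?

Opt1: not dominated (best efficiency).
Opt2: not dominated (best mass).
Opt3: dominated by Opt6 (efficiency 83≥83, torque 36.6≥13.4, cost 167≤308, mass 977≤1985).
Opt4: dominated by Opt6 (efficiency 83≥74, torque 36.6≥36.2, cost 167≤430, mass 977≤1402).
Opt5: dominated by Opt6 (efficiency 83≥71, torque 36.6≥4.0, cost 167≤587, mass 977≤1327).
Opt6: not dominated.
Opt7: dominated by Opt6 (efficiency 83≥68, torque 36.6≥15.6, cost 167≤472, mass 977≤1085).
Opt8: not dominated (best torque).

Opt1, Opt2, Opt6, Opt8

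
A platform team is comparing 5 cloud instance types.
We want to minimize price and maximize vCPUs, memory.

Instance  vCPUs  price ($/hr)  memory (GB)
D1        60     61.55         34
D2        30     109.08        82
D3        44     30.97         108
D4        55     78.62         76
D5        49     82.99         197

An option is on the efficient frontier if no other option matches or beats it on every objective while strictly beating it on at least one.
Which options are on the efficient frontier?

D1, D3, D4, D5

D1: not dominated (best vCPUs).
D2: dominated by D3 (vCPUs 44≥30, price 30.97≤109.08, memory 108≥82).
D3: not dominated (best price).
D4: not dominated.
D5: not dominated (best memory).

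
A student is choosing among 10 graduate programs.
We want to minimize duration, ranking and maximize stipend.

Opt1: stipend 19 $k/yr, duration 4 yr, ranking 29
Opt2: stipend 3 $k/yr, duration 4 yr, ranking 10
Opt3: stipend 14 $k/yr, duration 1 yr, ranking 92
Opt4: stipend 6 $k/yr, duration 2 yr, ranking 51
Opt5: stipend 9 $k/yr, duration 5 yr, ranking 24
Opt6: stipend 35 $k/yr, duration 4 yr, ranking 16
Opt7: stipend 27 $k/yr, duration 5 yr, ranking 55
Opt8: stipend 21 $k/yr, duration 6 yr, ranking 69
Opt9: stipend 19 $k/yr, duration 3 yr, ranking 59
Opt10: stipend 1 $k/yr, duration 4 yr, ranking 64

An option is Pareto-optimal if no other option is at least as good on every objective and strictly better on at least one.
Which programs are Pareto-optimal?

Opt1: dominated by Opt6 (stipend 35≥19, duration 4≤4, ranking 16≤29).
Opt2: not dominated (best ranking).
Opt3: not dominated (best duration).
Opt4: not dominated.
Opt5: dominated by Opt6 (stipend 35≥9, duration 4≤5, ranking 16≤24).
Opt6: not dominated (best stipend).
Opt7: dominated by Opt6 (stipend 35≥27, duration 4≤5, ranking 16≤55).
Opt8: dominated by Opt6 (stipend 35≥21, duration 4≤6, ranking 16≤69).
Opt9: not dominated.
Opt10: dominated by Opt1 (stipend 19≥1, duration 4≤4, ranking 29≤64).

Opt2, Opt3, Opt4, Opt6, Opt9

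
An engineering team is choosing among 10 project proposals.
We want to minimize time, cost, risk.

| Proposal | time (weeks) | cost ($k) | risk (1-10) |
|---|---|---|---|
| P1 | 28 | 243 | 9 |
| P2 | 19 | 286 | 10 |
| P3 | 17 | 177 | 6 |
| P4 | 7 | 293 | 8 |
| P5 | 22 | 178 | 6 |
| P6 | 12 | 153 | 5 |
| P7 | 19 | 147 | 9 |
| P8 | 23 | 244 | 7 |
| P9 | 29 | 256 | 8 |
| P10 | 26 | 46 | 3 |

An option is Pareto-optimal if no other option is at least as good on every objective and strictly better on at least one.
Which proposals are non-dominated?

P4, P6, P7, P10

P1: dominated by P3 (time 17≤28, cost 177≤243, risk 6≤9).
P2: dominated by P3 (time 17≤19, cost 177≤286, risk 6≤10).
P3: dominated by P6 (time 12≤17, cost 153≤177, risk 5≤6).
P4: not dominated (best time).
P5: dominated by P3 (time 17≤22, cost 177≤178, risk 6≤6).
P6: not dominated.
P7: not dominated.
P8: dominated by P3 (time 17≤23, cost 177≤244, risk 6≤7).
P9: dominated by P3 (time 17≤29, cost 177≤256, risk 6≤8).
P10: not dominated (best cost).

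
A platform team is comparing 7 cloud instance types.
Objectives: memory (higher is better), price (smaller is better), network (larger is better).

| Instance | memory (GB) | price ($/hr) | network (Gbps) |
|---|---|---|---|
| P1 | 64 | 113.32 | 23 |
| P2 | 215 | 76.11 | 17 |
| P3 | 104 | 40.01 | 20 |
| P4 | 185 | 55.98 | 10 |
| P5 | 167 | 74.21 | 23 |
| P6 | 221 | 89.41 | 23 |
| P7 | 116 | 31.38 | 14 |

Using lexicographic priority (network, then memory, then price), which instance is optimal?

P6

First maximize network: best is 23, kept {P1, P5, P6}.
Then maximize memory: best is 221, kept {P6}.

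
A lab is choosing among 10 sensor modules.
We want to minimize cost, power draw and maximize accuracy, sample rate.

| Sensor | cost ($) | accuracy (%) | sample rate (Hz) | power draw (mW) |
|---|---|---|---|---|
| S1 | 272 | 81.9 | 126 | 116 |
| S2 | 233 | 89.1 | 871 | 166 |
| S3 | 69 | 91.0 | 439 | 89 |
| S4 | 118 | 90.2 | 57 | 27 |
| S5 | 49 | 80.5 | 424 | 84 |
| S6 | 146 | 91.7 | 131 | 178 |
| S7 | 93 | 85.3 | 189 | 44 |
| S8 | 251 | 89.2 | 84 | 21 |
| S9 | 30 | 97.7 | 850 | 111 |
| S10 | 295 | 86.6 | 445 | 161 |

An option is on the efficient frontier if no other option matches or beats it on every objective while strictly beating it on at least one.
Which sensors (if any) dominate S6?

S9: cost 30≤146, accuracy 97.7≥91.7, sample rate 850≥131, power draw 111≤178 — dominates S6.
Others (S1, S2, S3, S4, S5, S7, S8, S10) are each worse than S6 on at least one objective.

S9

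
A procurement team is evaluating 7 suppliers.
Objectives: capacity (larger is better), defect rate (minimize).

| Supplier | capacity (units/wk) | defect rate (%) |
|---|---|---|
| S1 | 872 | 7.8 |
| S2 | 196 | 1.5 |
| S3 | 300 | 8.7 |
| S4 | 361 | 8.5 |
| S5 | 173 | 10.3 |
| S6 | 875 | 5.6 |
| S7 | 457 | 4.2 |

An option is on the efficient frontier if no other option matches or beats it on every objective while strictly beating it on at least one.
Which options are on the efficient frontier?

S1: dominated by S6 (capacity 875≥872, defect rate 5.6≤7.8).
S2: not dominated (best defect rate).
S3: dominated by S1 (capacity 872≥300, defect rate 7.8≤8.7).
S4: dominated by S1 (capacity 872≥361, defect rate 7.8≤8.5).
S5: dominated by S1 (capacity 872≥173, defect rate 7.8≤10.3).
S6: not dominated (best capacity).
S7: not dominated.

S2, S6, S7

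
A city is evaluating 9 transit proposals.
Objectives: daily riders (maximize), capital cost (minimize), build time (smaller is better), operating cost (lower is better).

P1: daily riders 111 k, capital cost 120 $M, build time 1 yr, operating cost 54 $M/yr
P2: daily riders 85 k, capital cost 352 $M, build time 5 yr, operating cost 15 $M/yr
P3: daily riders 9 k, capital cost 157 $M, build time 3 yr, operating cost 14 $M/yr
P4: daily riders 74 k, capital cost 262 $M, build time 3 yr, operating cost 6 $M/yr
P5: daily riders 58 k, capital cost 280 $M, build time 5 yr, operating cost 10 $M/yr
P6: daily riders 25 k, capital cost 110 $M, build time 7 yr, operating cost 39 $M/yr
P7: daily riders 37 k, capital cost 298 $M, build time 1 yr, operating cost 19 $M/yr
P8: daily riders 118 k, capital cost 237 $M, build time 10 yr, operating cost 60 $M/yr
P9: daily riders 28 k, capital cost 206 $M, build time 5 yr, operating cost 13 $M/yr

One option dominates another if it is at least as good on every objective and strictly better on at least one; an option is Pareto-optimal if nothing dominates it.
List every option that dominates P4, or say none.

none

P1: worse on operating cost (54 vs 6).
P2: worse on capital cost (352 vs 262).
P3: worse on daily riders (9 vs 74).
P5: worse on daily riders (58 vs 74).
P6: worse on daily riders (25 vs 74).
P7: worse on daily riders (37 vs 74).
P8: worse on build time (10 vs 3).
P9: worse on daily riders (28 vs 74).
No option dominates P4.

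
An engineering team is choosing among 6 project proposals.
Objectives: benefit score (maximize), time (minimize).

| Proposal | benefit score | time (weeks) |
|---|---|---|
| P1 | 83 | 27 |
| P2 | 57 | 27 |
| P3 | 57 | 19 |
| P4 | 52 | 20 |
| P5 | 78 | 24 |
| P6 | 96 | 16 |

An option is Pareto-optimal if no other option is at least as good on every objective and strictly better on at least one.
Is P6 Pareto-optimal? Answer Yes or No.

Yes

P1: worse on benefit score (83 vs 96).
P2: worse on benefit score (57 vs 96).
P3: worse on benefit score (57 vs 96).
P4: worse on benefit score (52 vs 96).
P5: worse on benefit score (78 vs 96).
No option is at least as good as P6 on every objective and strictly better on one.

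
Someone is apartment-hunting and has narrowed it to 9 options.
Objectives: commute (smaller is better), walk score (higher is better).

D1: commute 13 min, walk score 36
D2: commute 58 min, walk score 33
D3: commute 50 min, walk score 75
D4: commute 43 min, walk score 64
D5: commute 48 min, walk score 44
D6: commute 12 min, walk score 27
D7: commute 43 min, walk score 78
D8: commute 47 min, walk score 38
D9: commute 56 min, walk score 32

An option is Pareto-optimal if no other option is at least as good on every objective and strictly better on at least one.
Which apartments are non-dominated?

D1: not dominated.
D2: dominated by D1 (commute 13≤58, walk score 36≥33).
D3: dominated by D7 (commute 43≤50, walk score 78≥75).
D4: dominated by D7 (commute 43≤43, walk score 78≥64).
D5: dominated by D4 (commute 43≤48, walk score 64≥44).
D6: not dominated (best commute).
D7: not dominated (best walk score).
D8: dominated by D4 (commute 43≤47, walk score 64≥38).
D9: dominated by D1 (commute 13≤56, walk score 36≥32).

D1, D6, D7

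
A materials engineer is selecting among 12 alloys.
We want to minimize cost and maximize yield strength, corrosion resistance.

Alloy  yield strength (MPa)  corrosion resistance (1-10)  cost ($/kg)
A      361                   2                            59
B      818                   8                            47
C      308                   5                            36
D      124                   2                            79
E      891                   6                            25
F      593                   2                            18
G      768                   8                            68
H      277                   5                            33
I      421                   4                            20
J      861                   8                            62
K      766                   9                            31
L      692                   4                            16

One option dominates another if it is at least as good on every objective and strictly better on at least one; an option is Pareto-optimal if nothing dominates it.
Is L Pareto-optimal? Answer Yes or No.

A: worse on yield strength (361 vs 692).
B: worse on cost (47 vs 16).
C: worse on yield strength (308 vs 692).
D: worse on yield strength (124 vs 692).
E: worse on cost (25 vs 16).
F: worse on yield strength (593 vs 692).
G: worse on cost (68 vs 16).
H: worse on yield strength (277 vs 692).
I: worse on yield strength (421 vs 692).
J: worse on cost (62 vs 16).
K: worse on cost (31 vs 16).
No option is at least as good as L on every objective and strictly better on one.

Yes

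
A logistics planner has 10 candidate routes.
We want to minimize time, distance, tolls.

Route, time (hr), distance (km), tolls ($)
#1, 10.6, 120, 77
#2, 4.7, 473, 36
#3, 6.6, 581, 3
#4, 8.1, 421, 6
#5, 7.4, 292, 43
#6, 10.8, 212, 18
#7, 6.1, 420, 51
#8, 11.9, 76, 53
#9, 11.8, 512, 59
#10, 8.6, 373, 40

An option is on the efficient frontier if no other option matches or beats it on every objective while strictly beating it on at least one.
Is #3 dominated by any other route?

No

#1: worse on time (10.6 vs 6.6).
#2: worse on tolls (36 vs 3).
#4: worse on time (8.1 vs 6.6).
#5: worse on time (7.4 vs 6.6).
#6: worse on time (10.8 vs 6.6).
#7: worse on tolls (51 vs 3).
#8: worse on time (11.9 vs 6.6).
#9: worse on time (11.8 vs 6.6).
#10: worse on time (8.6 vs 6.6).
No option is at least as good as #3 on every objective and strictly better on one.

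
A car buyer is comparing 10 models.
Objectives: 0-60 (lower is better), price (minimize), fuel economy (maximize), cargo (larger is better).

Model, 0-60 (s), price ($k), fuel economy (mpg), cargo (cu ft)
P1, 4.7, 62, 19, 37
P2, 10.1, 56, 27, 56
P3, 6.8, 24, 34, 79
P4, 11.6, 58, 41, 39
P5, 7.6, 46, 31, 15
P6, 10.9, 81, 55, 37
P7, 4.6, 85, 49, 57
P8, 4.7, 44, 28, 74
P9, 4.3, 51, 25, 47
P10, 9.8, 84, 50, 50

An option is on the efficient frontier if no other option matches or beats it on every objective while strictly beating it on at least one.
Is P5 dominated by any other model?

Yes

P3 vs P5: 0-60 6.8≤7.6, price 24≤46, fuel economy 34≥31, cargo 79≥15 — P3 is at least as good on every objective and strictly better on at least one, so P3 dominates P5.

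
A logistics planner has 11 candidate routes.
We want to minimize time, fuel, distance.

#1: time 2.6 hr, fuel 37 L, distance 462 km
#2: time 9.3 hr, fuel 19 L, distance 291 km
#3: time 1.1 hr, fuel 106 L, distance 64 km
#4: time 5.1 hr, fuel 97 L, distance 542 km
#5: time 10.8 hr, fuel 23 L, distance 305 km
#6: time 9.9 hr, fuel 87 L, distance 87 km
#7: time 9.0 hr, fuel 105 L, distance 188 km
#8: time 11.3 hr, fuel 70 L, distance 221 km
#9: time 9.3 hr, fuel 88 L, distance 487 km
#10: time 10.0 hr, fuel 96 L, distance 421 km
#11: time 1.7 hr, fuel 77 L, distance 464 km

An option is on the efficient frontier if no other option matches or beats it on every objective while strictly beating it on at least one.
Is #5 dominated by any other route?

#2 vs #5: time 9.3≤10.8, fuel 19≤23, distance 291≤305 — #2 is at least as good on every objective and strictly better on at least one, so #2 dominates #5.

Yes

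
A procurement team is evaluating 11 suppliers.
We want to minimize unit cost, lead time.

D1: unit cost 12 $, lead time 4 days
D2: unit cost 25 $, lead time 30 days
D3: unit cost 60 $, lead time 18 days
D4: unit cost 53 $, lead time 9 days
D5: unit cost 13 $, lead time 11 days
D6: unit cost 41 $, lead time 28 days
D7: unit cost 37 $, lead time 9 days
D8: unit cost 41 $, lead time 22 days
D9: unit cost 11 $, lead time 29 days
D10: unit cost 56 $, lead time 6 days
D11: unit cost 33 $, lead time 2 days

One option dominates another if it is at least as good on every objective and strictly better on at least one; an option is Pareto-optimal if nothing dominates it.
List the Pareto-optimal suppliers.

D1: not dominated.
D2: dominated by D1 (unit cost 12≤25, lead time 4≤30).
D3: dominated by D1 (unit cost 12≤60, lead time 4≤18).
D4: dominated by D1 (unit cost 12≤53, lead time 4≤9).
D5: dominated by D1 (unit cost 12≤13, lead time 4≤11).
D6: dominated by D1 (unit cost 12≤41, lead time 4≤28).
D7: dominated by D1 (unit cost 12≤37, lead time 4≤9).
D8: dominated by D1 (unit cost 12≤41, lead time 4≤22).
D9: not dominated (best unit cost).
D10: dominated by D1 (unit cost 12≤56, lead time 4≤6).
D11: not dominated (best lead time).

D1, D9, D11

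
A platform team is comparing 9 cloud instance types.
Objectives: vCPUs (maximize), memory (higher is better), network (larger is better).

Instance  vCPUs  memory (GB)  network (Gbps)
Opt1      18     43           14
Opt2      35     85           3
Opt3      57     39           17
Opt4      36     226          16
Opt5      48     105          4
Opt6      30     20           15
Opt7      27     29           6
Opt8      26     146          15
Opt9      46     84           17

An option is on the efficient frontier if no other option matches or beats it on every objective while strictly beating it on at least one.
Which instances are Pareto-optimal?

Opt3, Opt4, Opt5, Opt9

Opt1: dominated by Opt4 (vCPUs 36≥18, memory 226≥43, network 16≥14).
Opt2: dominated by Opt4 (vCPUs 36≥35, memory 226≥85, network 16≥3).
Opt3: not dominated (best vCPUs).
Opt4: not dominated (best memory).
Opt5: not dominated.
Opt6: dominated by Opt3 (vCPUs 57≥30, memory 39≥20, network 17≥15).
Opt7: dominated by Opt3 (vCPUs 57≥27, memory 39≥29, network 17≥6).
Opt8: dominated by Opt4 (vCPUs 36≥26, memory 226≥146, network 16≥15).
Opt9: not dominated.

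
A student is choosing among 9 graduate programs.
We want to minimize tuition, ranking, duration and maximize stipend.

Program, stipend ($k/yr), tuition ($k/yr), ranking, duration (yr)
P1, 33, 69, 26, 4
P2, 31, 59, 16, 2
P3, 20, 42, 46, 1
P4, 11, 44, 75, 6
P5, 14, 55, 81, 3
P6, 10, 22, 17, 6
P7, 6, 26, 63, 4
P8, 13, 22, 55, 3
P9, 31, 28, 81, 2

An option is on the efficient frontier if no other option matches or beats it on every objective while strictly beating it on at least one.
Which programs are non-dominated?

P1: not dominated (best stipend).
P2: not dominated (best ranking).
P3: not dominated (best duration).
P4: dominated by P3 (stipend 20≥11, tuition 42≤44, ranking 46≤75, duration 1≤6).
P5: dominated by P3 (stipend 20≥14, tuition 42≤55, ranking 46≤81, duration 1≤3).
P6: not dominated.
P7: dominated by P8 (stipend 13≥6, tuition 22≤26, ranking 55≤63, duration 3≤4).
P8: not dominated.
P9: not dominated.

P1, P2, P3, P6, P8, P9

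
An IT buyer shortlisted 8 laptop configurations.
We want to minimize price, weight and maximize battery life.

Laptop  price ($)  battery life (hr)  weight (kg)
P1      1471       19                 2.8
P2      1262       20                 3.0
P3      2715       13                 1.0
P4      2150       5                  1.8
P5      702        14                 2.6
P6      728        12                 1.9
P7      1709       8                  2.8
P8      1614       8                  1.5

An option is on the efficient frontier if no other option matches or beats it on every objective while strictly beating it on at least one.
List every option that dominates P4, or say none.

P8: price 1614≤2150, battery life 8≥5, weight 1.5≤1.8 — dominates P4.
Others (P1, P2, P3, P5, P6, P7) are each worse than P4 on at least one objective.

P8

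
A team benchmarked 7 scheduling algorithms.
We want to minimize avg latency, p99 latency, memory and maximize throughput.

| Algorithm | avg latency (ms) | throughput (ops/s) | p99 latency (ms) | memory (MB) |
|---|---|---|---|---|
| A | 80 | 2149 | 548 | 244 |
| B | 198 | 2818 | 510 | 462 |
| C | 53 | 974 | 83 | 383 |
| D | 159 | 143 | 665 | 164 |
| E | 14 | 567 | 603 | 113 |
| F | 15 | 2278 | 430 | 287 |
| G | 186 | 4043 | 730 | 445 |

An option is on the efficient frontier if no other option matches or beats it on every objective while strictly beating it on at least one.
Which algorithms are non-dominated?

A, B, C, E, F, G

A: not dominated.
B: not dominated.
C: not dominated (best p99 latency).
D: dominated by E (avg latency 14≤159, throughput 567≥143, p99 latency 603≤665, memory 113≤164).
E: not dominated (best avg latency).
F: not dominated.
G: not dominated (best throughput).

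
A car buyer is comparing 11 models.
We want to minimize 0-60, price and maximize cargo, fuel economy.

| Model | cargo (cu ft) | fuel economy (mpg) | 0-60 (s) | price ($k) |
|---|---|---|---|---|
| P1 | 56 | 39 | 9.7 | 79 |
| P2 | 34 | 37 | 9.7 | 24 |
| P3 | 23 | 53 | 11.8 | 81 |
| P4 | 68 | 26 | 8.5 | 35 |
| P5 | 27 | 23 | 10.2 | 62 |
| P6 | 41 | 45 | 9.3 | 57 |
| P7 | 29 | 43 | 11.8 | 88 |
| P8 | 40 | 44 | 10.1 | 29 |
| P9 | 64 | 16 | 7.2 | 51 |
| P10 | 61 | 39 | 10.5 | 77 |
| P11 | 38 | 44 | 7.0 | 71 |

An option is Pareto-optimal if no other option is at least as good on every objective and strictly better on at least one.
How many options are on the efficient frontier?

P1: not dominated.
P2: not dominated (best price).
P3: not dominated (best fuel economy).
P4: not dominated (best cargo).
P5: dominated by P2 (cargo 34≥27, fuel economy 37≥23, 0-60 9.7≤10.2, price 24≤62).
P6: not dominated.
P7: dominated by P6 (cargo 41≥29, fuel economy 45≥43, 0-60 9.3≤11.8, price 57≤88).
P8: not dominated.
P9: not dominated.
P10: not dominated.
P11: not dominated (best 0-60).
Pareto-optimal: P1, P2, P3, P4, P6, P8, P9, P10, P11 → 9.

9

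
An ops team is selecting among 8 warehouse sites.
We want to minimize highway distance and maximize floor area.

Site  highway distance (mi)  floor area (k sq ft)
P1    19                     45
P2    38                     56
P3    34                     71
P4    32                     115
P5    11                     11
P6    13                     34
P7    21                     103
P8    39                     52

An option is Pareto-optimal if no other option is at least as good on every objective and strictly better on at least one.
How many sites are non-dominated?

5

P1: not dominated.
P2: dominated by P3 (highway distance 34≤38, floor area 71≥56).
P3: dominated by P4 (highway distance 32≤34, floor area 115≥71).
P4: not dominated (best floor area).
P5: not dominated (best highway distance).
P6: not dominated.
P7: not dominated.
P8: dominated by P2 (highway distance 38≤39, floor area 56≥52).
Pareto-optimal: P1, P4, P5, P6, P7 → 5.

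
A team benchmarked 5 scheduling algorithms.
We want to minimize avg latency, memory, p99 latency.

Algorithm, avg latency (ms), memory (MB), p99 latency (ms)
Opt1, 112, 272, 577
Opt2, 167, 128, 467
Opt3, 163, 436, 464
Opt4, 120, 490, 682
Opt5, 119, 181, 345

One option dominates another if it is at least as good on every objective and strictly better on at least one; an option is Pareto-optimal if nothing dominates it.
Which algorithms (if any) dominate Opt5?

none

Opt1: worse on memory (272 vs 181).
Opt2: worse on avg latency (167 vs 119).
Opt3: worse on avg latency (163 vs 119).
Opt4: worse on avg latency (120 vs 119).
No option dominates Opt5.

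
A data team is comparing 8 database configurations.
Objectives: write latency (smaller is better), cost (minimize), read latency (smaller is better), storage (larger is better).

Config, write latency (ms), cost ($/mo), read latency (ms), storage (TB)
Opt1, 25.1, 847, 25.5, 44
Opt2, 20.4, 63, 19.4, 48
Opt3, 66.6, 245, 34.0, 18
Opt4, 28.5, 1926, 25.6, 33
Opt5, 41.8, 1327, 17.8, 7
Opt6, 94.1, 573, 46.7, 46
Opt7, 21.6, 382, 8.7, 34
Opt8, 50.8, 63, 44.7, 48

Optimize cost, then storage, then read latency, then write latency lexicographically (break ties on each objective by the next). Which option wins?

First minimize cost: best is 63, kept {Opt2, Opt8}.
Then maximize storage: best is 48, kept {Opt2, Opt8}.
Then minimize read latency: best is 19.4, kept {Opt2}.

Opt2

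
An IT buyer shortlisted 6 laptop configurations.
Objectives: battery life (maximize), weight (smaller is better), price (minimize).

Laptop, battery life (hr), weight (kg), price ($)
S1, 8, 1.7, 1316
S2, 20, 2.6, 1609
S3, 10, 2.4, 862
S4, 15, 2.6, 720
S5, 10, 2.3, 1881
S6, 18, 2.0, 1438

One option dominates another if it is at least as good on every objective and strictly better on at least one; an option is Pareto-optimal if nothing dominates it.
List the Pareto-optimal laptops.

S1, S2, S3, S4, S6

S1: not dominated (best weight).
S2: not dominated (best battery life).
S3: not dominated.
S4: not dominated (best price).
S5: dominated by S6 (battery life 18≥10, weight 2.0≤2.3, price 1438≤1881).
S6: not dominated.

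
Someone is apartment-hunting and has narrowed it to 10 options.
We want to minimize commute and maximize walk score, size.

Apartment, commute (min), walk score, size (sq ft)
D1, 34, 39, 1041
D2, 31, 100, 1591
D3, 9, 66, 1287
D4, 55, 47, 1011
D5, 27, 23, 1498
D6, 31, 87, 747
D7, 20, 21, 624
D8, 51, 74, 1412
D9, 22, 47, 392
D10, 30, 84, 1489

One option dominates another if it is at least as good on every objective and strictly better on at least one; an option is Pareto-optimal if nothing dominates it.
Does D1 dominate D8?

No

D1 vs D8: D1 is worse on walk score (39 vs 74), so it does not dominate D8.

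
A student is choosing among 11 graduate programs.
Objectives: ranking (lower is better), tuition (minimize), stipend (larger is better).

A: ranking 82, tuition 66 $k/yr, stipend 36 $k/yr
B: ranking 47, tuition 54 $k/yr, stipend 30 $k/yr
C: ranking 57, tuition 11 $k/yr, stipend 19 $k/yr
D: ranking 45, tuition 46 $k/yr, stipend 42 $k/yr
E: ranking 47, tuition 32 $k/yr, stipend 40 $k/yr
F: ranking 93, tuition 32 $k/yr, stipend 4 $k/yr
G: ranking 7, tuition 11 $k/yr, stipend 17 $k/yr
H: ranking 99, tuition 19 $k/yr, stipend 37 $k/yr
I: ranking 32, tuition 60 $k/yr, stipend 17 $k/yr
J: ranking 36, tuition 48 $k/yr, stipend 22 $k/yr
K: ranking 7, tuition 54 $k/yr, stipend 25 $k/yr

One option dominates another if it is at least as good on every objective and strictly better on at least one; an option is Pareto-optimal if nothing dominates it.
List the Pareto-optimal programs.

C, D, E, G, H, J, K

A: dominated by D (ranking 45≤82, tuition 46≤66, stipend 42≥36).
B: dominated by D (ranking 45≤47, tuition 46≤54, stipend 42≥30).
C: not dominated.
D: not dominated (best stipend).
E: not dominated.
F: dominated by C (ranking 57≤93, tuition 11≤32, stipend 19≥4).
G: not dominated.
H: not dominated.
I: dominated by G (ranking 7≤32, tuition 11≤60, stipend 17≥17).
J: not dominated.
K: not dominated.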